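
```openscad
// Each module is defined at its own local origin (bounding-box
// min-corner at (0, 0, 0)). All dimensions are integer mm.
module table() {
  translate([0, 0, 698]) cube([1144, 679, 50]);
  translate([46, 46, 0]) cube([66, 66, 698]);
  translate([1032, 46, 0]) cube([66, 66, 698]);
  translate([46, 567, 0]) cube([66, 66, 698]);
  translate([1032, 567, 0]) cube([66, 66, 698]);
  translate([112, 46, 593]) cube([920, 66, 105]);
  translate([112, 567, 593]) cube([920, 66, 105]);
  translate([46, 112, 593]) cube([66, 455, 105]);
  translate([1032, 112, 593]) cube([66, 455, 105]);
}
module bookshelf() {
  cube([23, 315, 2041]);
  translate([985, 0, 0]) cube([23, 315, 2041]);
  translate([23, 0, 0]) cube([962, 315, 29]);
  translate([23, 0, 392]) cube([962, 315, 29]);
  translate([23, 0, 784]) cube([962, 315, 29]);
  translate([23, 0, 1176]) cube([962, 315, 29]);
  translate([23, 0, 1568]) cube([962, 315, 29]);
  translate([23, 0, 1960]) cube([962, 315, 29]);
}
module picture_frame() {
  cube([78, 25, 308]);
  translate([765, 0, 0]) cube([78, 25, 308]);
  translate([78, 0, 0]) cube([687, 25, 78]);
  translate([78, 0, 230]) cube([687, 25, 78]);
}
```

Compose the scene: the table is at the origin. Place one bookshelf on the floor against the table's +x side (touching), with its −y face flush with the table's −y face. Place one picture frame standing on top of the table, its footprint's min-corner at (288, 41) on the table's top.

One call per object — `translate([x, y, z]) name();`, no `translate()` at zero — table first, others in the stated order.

table();
translate([1144, 0, 0]) bookshelf();
translate([288, 41, 748]) picture_frame();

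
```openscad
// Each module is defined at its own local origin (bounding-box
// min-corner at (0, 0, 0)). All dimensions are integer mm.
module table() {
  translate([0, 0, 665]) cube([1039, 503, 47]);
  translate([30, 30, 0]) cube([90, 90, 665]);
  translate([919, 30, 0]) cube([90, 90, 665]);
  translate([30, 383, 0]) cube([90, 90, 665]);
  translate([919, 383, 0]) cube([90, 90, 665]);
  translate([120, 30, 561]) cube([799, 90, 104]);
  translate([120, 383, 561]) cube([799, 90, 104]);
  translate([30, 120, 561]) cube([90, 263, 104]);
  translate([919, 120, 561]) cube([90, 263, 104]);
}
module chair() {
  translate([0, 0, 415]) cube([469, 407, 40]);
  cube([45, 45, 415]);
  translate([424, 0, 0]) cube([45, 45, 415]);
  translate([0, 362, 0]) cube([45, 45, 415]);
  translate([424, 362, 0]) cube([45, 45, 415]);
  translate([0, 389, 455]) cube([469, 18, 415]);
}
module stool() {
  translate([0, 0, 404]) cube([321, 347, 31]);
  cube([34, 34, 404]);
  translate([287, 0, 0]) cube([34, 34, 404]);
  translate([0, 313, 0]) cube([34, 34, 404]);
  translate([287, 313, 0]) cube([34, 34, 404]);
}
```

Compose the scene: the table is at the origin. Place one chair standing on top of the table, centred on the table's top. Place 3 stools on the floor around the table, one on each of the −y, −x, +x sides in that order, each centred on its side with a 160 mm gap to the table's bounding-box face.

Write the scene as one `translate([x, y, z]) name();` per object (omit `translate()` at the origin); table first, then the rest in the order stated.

table();
translate([285, 48, 712]) chair();
translate([359, -507, 0]) stool();
translate([-481, 78, 0]) stool();
translate([1199, 78, 0]) stool();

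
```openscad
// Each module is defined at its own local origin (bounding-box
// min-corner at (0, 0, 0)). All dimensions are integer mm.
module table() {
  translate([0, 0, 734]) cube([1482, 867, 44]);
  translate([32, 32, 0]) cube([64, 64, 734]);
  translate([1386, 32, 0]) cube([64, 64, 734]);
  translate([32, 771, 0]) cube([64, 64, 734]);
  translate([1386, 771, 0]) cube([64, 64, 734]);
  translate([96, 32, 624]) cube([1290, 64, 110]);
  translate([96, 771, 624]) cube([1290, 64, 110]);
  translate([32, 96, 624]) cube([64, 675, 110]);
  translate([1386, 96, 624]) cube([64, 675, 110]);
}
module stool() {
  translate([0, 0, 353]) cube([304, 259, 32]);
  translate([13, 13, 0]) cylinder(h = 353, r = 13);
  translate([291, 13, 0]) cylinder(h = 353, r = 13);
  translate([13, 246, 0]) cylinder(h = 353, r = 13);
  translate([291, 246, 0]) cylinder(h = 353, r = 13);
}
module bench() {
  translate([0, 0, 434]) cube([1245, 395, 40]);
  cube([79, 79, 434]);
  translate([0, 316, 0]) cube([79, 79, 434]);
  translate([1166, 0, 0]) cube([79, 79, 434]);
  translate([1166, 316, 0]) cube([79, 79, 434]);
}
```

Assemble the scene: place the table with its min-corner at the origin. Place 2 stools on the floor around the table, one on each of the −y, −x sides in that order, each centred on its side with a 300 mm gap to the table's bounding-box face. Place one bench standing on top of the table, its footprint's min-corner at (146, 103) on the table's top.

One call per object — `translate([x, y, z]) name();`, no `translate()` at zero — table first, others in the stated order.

table();
translate([589, -559, 0]) stool();
translate([-604, 304, 0]) stool();
translate([146, 103, 778]) bench();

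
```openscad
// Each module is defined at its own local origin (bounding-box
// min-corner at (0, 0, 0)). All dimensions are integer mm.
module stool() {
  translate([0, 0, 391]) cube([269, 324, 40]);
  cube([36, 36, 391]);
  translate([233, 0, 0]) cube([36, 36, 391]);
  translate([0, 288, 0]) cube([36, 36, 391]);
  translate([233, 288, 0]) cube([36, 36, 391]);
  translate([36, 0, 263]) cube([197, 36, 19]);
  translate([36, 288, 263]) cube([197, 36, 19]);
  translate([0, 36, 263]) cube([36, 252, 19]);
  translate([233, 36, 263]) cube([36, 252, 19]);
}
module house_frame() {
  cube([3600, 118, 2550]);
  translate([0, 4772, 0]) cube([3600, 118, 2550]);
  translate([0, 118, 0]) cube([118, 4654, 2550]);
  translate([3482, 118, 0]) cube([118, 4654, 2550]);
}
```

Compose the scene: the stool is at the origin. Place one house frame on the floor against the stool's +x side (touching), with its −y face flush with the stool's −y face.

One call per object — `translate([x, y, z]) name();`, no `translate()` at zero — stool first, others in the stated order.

stool();
translate([269, 0, 0]) house_frame();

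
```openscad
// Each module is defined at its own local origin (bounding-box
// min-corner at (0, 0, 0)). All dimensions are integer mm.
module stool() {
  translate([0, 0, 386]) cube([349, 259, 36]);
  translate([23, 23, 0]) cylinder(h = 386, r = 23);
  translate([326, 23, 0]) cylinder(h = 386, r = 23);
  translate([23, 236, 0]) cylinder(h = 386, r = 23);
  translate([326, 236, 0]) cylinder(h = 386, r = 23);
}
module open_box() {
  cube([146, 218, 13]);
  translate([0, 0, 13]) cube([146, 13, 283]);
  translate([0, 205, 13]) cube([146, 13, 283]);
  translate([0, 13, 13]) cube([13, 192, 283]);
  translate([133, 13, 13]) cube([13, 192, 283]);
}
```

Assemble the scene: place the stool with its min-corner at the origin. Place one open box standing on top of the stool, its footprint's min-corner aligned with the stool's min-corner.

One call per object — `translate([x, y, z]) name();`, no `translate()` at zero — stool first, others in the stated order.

stool();
translate([0, 0, 422]) open_box();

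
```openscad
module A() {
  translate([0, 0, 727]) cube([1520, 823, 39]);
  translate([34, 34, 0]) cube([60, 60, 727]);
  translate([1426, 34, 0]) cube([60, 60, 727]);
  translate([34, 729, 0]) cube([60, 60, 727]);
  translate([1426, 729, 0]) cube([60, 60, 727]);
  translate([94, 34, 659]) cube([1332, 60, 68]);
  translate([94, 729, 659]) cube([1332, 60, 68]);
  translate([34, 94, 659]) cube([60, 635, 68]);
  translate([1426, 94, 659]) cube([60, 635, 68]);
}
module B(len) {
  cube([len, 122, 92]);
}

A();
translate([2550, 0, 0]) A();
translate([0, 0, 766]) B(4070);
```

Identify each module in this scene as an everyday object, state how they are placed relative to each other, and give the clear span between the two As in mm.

A is a table. B is a beam. A beam spans the tops of two tables. The clear span between the two tables is 1030 mm.

Second table starts at x = 2550; first ends at x = 1520; clear span = 2550 − 1520 = 1030 mm.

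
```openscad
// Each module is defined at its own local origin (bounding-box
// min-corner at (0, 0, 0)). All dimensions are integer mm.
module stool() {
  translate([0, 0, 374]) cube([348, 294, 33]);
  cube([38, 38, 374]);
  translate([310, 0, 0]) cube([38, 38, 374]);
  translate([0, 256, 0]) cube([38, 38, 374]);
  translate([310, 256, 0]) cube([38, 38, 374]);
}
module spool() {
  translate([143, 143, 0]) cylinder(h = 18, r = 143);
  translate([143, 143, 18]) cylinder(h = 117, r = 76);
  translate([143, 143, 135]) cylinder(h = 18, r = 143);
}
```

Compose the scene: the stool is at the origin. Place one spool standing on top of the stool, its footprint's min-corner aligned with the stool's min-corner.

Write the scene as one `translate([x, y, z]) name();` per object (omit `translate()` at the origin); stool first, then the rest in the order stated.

stool();
translate([0, 0, 407]) spool();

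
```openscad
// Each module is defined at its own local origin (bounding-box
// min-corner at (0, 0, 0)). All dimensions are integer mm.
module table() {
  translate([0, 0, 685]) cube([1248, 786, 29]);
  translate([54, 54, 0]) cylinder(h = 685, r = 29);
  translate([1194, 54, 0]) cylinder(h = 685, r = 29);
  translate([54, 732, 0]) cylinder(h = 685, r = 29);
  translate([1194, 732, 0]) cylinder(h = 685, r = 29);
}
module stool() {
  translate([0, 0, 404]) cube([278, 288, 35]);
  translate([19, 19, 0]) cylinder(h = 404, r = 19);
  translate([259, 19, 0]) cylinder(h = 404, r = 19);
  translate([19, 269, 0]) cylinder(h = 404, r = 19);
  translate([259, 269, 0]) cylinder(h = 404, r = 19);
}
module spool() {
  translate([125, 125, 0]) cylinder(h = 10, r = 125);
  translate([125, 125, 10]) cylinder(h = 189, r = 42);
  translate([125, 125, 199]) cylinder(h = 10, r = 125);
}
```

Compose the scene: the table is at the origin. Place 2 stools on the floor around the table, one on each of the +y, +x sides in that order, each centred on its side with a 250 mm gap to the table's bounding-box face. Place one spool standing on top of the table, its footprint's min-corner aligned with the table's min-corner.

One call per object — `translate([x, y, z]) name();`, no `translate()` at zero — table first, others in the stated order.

table();
translate([485, 1036, 0]) stool();
translate([1498, 249, 0]) stool();
translate([0, 0, 714]) spool();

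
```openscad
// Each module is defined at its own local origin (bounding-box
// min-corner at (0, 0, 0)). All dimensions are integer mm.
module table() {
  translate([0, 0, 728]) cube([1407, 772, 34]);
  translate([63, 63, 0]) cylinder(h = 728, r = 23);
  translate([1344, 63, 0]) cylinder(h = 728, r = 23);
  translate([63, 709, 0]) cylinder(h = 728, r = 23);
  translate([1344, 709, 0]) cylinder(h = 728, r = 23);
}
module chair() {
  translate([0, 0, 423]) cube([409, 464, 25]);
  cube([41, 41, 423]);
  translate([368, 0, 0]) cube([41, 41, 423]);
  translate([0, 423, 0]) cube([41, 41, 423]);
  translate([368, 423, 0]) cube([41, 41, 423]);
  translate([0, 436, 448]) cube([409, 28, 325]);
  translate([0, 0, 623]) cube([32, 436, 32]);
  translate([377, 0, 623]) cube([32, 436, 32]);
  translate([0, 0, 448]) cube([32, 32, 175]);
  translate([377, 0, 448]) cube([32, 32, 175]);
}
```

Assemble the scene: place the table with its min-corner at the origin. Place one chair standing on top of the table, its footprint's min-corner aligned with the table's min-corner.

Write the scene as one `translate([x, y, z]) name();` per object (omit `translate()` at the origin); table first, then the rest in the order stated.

table();
translate([0, 0, 762]) chair();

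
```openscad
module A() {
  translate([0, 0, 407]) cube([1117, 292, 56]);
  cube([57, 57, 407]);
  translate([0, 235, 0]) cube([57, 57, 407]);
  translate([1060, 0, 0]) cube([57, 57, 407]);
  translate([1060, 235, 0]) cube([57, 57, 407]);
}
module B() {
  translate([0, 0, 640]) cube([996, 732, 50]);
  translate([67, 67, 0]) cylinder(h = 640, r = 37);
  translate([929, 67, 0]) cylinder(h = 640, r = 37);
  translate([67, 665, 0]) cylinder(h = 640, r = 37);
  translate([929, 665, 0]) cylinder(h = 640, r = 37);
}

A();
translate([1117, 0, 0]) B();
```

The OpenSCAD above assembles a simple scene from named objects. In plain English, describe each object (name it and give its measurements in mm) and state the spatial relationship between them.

A is a bench: a 1117×292 mm seat slab, 56 mm thick, top at z = 463 mm, on four 57×57 mm square legs flush with the seat corners and standing on z = 0.

B is a rectangular dining table. The top is 996×732×50 mm with its upper surface at z = 690 mm. It stands on four round legs of 74 mm diameter, each leg's bounding box inset 30 mm from the nearest pair of top edges, running from the floor to the underside of the top.

The table is against the bench's +x side, with their −y faces flush.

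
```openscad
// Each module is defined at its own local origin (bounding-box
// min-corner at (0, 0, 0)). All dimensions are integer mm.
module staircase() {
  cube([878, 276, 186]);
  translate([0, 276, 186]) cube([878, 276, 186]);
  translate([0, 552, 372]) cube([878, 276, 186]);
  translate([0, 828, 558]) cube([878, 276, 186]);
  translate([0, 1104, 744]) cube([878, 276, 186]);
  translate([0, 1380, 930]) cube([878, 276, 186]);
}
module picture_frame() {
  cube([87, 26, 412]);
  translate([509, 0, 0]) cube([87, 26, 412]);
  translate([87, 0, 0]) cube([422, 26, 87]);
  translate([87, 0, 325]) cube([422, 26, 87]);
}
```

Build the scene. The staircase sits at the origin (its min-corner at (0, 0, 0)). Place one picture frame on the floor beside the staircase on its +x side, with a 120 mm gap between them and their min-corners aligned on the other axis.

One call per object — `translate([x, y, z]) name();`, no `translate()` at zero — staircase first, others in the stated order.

staircase();
translate([998, 0, 0]) picture_frame();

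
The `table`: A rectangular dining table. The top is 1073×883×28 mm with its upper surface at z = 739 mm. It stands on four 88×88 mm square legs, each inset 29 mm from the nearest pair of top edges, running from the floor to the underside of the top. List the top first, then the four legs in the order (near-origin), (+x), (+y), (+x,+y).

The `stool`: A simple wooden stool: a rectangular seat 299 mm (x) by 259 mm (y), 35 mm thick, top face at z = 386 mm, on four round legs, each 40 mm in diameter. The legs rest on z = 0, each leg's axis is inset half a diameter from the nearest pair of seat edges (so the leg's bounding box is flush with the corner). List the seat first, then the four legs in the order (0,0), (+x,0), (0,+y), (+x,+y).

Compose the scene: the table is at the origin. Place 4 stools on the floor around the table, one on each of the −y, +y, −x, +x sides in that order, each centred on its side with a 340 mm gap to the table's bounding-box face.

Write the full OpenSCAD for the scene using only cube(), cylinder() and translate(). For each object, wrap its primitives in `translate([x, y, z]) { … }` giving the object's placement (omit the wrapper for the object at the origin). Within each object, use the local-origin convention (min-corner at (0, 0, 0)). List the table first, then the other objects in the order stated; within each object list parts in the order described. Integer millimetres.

translate([0, 0, 711]) cube([1073, 883, 28]);
translate([29, 29, 0]) cube([88, 88, 711]);
translate([956, 29, 0]) cube([88, 88, 711]);
translate([29, 766, 0]) cube([88, 88, 711]);
translate([956, 766, 0]) cube([88, 88, 711]);
translate([387, -599, 0]) {
  translate([0, 0, 351]) cube([299, 259, 35]);
  translate([20, 20, 0]) cylinder(h = 351, r = 20);
  translate([279, 20, 0]) cylinder(h = 351, r = 20);
  translate([20, 239, 0]) cylinder(h = 351, r = 20);
  translate([279, 239, 0]) cylinder(h = 351, r = 20);
}
translate([387, 1223, 0]) {
  translate([0, 0, 351]) cube([299, 259, 35]);
  translate([20, 20, 0]) cylinder(h = 351, r = 20);
  translate([279, 20, 0]) cylinder(h = 351, r = 20);
  translate([20, 239, 0]) cylinder(h = 351, r = 20);
  translate([279, 239, 0]) cylinder(h = 351, r = 20);
}
translate([-639, 312, 0]) {
  translate([0, 0, 351]) cube([299, 259, 35]);
  translate([20, 20, 0]) cylinder(h = 351, r = 20);
  translate([279, 20, 0]) cylinder(h = 351, r = 20);
  translate([20, 239, 0]) cylinder(h = 351, r = 20);
  translate([279, 239, 0]) cylinder(h = 351, r = 20);
}
translate([1413, 312, 0]) {
  translate([0, 0, 351]) cube([299, 259, 35]);
  translate([20, 20, 0]) cylinder(h = 351, r = 20);
  translate([279, 20, 0]) cylinder(h = 351, r = 20);
  translate([20, 239, 0]) cylinder(h = 351, r = 20);
  translate([279, 239, 0]) cylinder(h = 351, r = 20);
}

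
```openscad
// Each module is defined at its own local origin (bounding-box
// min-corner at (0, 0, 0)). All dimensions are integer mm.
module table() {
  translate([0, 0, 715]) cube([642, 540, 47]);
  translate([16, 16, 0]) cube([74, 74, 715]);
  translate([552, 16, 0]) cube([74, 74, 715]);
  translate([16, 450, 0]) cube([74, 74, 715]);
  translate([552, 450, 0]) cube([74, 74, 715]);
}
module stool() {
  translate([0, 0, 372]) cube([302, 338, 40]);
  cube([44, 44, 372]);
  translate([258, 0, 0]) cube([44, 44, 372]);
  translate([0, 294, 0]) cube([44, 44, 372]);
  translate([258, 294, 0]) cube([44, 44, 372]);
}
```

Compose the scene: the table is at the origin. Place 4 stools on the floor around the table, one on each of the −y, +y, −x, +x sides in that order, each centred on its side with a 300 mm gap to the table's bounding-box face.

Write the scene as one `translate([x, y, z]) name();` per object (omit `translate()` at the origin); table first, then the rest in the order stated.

table();
translate([170, -638, 0]) stool();
translate([170, 840, 0]) stool();
translate([-602, 101, 0]) stool();
translate([942, 101, 0]) stool();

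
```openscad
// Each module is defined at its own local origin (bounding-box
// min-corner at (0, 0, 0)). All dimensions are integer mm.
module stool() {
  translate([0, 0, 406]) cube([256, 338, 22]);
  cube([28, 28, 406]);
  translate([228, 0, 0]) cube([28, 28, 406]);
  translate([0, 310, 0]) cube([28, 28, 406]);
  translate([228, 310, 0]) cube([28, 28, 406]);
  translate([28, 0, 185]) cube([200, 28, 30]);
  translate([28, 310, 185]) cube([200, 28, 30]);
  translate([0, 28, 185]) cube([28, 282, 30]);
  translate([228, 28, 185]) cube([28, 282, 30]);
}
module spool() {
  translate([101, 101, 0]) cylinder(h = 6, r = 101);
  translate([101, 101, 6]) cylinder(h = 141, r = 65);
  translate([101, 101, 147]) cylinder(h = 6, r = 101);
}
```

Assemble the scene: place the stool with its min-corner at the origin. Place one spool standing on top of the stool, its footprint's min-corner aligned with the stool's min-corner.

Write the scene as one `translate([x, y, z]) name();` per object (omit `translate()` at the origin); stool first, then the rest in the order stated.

stool();
translate([0, 0, 428]) spool();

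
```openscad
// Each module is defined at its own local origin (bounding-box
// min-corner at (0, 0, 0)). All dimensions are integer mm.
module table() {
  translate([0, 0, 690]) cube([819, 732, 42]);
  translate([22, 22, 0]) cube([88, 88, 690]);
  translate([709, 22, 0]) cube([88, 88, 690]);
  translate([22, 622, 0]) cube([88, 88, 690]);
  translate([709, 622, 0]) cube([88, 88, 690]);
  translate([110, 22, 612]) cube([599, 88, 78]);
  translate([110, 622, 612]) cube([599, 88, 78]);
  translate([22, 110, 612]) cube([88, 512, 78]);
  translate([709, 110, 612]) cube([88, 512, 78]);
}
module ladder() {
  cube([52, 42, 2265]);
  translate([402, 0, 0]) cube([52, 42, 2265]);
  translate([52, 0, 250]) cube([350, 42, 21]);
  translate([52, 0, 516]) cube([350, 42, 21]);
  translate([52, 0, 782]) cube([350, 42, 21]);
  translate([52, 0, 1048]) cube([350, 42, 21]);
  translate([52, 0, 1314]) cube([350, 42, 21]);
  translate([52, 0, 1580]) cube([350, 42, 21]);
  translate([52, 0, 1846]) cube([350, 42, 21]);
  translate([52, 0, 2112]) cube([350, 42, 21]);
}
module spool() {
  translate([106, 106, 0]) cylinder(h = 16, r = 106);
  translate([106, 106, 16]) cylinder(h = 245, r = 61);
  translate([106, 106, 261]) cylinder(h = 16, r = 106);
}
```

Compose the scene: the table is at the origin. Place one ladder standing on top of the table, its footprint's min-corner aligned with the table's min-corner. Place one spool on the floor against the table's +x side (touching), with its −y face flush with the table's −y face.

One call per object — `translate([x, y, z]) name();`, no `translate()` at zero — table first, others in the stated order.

table();
translate([0, 0, 732]) ladder();
translate([819, 0, 0]) spool();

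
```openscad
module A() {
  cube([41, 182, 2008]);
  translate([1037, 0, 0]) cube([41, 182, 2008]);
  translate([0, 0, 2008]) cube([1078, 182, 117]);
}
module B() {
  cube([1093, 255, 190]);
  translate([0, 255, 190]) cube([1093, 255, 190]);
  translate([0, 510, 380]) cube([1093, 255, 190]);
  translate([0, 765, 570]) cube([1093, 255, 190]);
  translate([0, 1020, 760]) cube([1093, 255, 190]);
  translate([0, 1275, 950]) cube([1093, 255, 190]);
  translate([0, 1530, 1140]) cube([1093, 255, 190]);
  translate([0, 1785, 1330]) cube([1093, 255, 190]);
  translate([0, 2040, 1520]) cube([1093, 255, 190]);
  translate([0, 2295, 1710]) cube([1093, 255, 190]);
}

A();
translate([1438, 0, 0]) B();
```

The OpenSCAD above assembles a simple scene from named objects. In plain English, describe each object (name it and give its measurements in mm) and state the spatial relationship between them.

A is a rectangular door frame: two vertical jambs of 41×182 mm section, 2008 mm tall, with a clear opening 996 mm wide between their inner faces. A header 117 mm tall and 182 mm deep lies on top of the jambs and spans the full outside width.

B is a straight staircase of 10 solid steps. Each step is 1093 mm wide (x), 255 mm deep (y, the going) and 190 mm tall (the rise). The first step rests on the floor; each subsequent step sits one going further in +y and one rise higher in +z, directly behind and above the previous step with no overlap.

The staircase is on the floor beside the door frame on its +x side.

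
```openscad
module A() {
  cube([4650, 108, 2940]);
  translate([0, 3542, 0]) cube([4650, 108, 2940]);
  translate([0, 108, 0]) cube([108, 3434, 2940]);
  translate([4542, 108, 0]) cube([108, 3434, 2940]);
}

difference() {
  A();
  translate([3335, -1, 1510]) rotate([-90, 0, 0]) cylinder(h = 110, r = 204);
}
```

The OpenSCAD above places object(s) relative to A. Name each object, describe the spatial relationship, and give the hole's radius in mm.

The subtracted cylinder has r = 204 mm.

A is a house frame. The house frame has a circular hole through its front wall. The hole's radius is 204 mm.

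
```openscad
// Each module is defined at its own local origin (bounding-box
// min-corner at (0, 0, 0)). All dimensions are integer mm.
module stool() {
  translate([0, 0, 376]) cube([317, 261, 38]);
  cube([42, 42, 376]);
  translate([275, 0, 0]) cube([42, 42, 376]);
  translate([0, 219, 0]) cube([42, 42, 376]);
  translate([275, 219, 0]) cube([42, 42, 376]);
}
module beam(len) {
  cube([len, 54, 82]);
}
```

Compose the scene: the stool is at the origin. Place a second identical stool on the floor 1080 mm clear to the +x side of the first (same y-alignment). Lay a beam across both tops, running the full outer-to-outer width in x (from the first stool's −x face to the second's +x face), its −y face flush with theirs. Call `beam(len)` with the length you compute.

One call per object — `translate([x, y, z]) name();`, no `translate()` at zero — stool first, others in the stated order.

stool();
translate([1397, 0, 0]) stool();
translate([0, 0, 414]) beam(1714);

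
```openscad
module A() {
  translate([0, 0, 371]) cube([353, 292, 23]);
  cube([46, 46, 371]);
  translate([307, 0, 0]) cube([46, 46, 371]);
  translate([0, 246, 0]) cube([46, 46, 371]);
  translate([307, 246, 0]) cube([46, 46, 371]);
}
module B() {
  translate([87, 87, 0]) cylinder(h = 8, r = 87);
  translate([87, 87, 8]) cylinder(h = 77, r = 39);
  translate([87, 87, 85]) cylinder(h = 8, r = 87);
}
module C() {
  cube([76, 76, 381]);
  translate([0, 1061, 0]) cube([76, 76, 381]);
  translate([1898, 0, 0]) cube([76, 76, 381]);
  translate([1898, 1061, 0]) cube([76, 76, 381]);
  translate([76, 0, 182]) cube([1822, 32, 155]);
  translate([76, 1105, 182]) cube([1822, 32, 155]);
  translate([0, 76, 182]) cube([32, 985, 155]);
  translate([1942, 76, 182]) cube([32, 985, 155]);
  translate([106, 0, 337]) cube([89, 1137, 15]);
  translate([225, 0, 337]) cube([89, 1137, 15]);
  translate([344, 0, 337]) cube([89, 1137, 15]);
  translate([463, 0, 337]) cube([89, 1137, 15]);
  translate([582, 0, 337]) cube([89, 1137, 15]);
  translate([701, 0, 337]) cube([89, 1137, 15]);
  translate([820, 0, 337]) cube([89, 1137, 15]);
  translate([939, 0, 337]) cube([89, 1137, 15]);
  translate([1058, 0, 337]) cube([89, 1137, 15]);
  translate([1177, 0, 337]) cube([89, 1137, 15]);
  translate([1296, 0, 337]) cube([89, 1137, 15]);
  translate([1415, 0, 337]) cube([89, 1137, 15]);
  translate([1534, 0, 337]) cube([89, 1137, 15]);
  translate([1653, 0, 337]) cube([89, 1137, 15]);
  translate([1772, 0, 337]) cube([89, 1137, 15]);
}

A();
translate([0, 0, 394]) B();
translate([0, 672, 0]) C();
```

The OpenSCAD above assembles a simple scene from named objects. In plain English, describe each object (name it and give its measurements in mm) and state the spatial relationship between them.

A is a simple wooden stool: a rectangular seat 353 mm (x) by 292 mm (y), 23 mm thick, top face at z = 394 mm, on four square legs, each 46×46 mm in cross-section. The legs rest on z = 0, each flush with a corner of the seat.

B is a spool: two coaxial disc flanges of radius 87 mm and thickness 8 mm, joined by a core cylinder of radius 39 mm and height 77 mm. The lower flange rests on z = 0 and the three cylinders share a vertical axis.

C is a bed frame 1974 mm long (x) by 1137 mm wide (y). Four 76×76 mm corner posts, 381 mm tall, at the corners of the footprint. Four rails of 32 mm thickness and 155 mm height run between adjacent posts with their undersides at z = 182 mm, their outer faces flush with the outside of the frame (the two x-running rails run between the posts' inner faces; the two y-running rails run between the posts' inner faces). 15 slats, each 89 mm wide (x) and 15 mm thick, lie across the top of the two x-running rails, running the full 1137 mm width of the frame in y; the slats are evenly spaced along x between the inner faces of the end posts with equal gaps (rounded down to the nearest mm) at the −x end and between each pair — any rounding remainder accumulates at the +x end.

The spool is on top of the stool. The bed frame is on the floor beside the stool on its +y side.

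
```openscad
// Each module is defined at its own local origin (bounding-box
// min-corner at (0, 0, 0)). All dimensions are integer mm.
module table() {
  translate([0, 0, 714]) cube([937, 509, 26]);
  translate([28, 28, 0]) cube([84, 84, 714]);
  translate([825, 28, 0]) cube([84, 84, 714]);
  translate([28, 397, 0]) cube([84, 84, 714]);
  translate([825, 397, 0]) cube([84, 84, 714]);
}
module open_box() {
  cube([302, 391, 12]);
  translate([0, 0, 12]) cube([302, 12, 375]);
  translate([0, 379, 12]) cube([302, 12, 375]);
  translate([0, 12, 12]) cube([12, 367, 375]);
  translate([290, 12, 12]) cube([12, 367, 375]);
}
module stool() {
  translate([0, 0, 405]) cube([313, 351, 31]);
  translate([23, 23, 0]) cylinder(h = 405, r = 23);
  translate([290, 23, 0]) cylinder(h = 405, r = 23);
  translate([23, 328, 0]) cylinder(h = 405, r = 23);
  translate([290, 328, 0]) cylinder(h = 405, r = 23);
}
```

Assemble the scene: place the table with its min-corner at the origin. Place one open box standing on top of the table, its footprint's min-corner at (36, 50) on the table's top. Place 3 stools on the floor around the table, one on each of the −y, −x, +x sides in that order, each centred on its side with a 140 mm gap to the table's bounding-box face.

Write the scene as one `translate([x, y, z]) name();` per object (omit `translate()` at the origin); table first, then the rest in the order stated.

table();
translate([36, 50, 740]) open_box();
translate([312, -491, 0]) stool();
translate([-453, 79, 0]) stool();
translate([1077, 79, 0]) stool();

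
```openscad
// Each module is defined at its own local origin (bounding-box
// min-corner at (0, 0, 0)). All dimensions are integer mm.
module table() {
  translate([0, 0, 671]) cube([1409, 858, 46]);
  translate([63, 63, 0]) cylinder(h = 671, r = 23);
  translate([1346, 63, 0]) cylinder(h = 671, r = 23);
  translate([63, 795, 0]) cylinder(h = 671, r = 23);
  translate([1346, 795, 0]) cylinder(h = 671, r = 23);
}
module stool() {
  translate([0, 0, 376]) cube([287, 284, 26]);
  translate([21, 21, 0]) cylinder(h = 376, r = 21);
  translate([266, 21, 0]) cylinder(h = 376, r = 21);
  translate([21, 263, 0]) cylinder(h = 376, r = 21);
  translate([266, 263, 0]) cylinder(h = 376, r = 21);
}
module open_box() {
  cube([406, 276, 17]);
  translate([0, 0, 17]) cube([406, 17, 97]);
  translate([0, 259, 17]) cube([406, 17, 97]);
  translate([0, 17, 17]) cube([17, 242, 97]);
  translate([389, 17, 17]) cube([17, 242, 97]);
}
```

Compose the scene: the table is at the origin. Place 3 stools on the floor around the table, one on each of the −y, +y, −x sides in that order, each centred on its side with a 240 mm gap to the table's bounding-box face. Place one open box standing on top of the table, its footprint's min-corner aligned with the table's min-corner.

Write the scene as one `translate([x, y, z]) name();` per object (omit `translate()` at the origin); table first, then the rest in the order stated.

table();
translate([561, -524, 0]) stool();
translate([561, 1098, 0]) stool();
translate([-527, 287, 0]) stool();
translate([0, 0, 717]) open_box();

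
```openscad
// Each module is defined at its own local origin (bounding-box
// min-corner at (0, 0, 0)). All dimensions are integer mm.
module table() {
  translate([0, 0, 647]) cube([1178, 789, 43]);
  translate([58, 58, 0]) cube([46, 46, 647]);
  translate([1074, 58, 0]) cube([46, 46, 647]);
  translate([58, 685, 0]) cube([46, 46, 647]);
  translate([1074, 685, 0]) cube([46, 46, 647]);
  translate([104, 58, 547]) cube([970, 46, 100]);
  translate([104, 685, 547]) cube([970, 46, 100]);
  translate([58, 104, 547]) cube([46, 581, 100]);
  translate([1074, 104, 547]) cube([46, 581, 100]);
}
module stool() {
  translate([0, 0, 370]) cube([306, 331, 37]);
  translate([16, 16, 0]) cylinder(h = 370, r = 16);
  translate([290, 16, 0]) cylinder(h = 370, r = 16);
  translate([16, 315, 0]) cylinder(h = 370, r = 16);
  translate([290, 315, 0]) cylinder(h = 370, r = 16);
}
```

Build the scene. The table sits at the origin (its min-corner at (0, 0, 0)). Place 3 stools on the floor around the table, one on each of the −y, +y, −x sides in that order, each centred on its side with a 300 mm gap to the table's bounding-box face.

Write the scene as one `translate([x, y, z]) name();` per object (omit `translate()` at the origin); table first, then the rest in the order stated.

table();
translate([436, -631, 0]) stool();
translate([436, 1089, 0]) stool();
translate([-606, 229, 0]) stool();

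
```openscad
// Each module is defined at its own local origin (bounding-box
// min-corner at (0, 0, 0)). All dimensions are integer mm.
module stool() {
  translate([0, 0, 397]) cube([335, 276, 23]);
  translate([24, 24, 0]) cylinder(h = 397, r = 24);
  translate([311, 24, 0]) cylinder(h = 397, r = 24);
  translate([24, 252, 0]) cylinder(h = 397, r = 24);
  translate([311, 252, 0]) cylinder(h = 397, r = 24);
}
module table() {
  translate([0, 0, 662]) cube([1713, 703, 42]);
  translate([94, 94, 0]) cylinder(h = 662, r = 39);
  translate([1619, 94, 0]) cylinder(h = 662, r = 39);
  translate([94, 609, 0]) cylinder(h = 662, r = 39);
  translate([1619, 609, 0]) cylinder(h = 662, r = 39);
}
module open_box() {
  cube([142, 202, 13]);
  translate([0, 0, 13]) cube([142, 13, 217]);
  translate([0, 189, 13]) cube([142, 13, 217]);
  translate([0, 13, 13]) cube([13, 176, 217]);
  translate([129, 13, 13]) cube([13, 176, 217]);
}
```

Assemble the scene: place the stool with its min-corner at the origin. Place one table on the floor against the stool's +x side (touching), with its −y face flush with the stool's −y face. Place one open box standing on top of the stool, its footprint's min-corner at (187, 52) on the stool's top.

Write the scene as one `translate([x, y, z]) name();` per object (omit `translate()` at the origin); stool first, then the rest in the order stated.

stool();
translate([335, 0, 0]) table();
translate([187, 52, 420]) open_box();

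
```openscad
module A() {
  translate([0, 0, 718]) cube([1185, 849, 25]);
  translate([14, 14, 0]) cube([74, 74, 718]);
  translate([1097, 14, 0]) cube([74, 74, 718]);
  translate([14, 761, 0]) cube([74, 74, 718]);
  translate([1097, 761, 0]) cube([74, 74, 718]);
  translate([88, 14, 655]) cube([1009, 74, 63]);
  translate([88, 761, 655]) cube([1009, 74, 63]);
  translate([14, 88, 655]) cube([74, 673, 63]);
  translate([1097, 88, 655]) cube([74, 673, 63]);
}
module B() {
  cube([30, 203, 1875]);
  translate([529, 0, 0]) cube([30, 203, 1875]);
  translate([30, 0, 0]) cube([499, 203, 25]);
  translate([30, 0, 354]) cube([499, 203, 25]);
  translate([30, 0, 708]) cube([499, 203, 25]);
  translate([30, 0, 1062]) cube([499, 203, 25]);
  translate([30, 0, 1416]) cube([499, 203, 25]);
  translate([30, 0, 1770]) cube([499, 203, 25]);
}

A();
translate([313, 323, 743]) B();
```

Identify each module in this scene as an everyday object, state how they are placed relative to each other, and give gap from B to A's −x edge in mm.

The bookshelf's min-x is at 313; the table's min-x is 0; gap = 313 mm.

A is a table. B is a bookshelf. The bookshelf is on top of the table, centred. The gap from the bookshelf to the table's −x edge is 313 mm.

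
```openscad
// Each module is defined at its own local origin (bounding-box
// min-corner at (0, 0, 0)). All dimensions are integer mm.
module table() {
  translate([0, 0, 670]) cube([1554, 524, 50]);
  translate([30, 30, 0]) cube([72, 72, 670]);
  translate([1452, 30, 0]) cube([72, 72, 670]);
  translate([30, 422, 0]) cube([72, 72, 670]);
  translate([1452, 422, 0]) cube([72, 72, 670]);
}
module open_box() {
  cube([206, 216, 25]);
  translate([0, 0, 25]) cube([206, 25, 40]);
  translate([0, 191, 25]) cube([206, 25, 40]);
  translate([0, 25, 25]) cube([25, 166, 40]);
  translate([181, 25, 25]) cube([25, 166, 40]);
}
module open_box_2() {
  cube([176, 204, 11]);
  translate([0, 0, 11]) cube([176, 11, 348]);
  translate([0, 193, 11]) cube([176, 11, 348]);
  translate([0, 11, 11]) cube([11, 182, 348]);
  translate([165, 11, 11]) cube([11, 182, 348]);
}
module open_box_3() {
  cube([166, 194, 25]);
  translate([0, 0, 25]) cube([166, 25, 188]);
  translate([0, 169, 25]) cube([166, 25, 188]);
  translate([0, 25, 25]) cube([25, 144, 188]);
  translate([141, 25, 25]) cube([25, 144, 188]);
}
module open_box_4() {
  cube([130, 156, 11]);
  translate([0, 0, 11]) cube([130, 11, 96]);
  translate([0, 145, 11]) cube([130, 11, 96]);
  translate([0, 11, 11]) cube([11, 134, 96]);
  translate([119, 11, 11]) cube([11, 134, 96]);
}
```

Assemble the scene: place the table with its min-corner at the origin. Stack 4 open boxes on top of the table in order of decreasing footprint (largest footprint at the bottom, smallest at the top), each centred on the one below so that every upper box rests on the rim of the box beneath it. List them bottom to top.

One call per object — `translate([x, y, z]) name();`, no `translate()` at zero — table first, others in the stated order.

table();
translate([674, 154, 720]) open_box();
translate([689, 160, 785]) open_box_2();
translate([694, 165, 1144]) open_box_3();
translate([712, 184, 1357]) open_box_4();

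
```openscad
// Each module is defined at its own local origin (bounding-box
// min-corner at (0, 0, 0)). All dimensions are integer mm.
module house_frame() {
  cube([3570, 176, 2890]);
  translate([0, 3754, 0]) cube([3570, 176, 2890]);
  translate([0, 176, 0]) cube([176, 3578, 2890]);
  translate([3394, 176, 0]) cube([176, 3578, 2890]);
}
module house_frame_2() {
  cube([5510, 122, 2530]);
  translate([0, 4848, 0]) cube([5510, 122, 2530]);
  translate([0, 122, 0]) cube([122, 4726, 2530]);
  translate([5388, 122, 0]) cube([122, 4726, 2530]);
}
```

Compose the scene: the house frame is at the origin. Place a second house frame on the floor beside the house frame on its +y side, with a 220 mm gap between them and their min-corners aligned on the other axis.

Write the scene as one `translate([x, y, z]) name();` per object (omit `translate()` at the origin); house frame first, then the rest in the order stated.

house_frame();
translate([0, 4150, 0]) house_frame_2();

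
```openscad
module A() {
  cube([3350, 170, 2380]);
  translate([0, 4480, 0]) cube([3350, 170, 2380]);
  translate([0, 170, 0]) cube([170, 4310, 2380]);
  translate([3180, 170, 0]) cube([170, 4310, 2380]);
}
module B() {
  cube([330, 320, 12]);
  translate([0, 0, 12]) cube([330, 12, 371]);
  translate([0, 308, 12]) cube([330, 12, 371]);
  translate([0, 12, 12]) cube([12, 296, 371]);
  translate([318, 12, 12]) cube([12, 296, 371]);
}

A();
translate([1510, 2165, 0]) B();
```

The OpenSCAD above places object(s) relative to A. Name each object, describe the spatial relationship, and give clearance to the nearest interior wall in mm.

Clearances: x = 1340, y = 1995; minimum 1340 mm.

A is a house frame. B is an open box. The open box sits inside the house frame, centred. The clearance to the nearest interior wall is 1340 mm.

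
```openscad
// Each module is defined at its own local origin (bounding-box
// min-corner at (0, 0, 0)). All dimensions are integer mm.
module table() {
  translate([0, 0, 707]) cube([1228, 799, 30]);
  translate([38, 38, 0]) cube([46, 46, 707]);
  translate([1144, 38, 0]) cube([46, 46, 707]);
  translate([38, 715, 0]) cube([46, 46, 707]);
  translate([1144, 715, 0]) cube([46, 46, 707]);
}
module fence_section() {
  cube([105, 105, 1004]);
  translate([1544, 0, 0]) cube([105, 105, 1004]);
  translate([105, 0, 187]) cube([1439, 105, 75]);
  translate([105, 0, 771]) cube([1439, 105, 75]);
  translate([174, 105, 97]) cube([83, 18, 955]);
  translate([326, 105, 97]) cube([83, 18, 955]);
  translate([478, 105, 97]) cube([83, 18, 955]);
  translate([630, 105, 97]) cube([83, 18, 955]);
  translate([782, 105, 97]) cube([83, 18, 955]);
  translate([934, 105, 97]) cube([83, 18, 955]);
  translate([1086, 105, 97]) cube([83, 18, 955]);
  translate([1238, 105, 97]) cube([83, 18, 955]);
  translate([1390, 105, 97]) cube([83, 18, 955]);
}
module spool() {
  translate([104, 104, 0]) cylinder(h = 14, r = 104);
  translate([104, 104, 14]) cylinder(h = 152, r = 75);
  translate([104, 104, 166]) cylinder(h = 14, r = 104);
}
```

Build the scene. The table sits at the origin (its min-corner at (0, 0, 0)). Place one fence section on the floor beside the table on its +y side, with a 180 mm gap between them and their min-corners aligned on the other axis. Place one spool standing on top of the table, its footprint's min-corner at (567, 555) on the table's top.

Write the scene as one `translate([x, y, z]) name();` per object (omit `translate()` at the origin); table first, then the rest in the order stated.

table();
translate([0, 979, 0]) fence_section();
translate([567, 555, 737]) spool();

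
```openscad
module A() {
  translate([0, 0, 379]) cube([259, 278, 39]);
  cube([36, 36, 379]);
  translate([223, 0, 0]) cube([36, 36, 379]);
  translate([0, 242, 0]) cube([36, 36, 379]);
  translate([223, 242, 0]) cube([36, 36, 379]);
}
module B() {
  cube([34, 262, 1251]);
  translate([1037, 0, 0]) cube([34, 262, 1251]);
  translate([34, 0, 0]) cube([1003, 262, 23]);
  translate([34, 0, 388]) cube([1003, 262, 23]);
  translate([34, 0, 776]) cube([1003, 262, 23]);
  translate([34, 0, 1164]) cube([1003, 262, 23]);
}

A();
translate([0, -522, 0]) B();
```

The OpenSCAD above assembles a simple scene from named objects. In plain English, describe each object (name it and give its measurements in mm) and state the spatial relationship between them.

A is a four-legged stool. The seat is 259×278 mm, 39 mm thick, top at z = 418 mm. It stands on four square legs, each 36×36 mm in cross-section, from z = 0 to the seat underside, each flush with a corner of the seat.

B is an open bookshelf. Two side panels, each 34 mm thick, 262 mm deep and 1251 mm tall, stand 1071 mm apart (outside-to-outside). Between them sit 4 shelves, each 23 mm thick and 262 mm deep, spanning the full gap between the sides. The bottom shelf rests on the floor (its underside at z = 0) and the clear gap between one shelf's top and the next shelf's underside is 365 mm.

The bookshelf is on the floor beside the stool on its −y side.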